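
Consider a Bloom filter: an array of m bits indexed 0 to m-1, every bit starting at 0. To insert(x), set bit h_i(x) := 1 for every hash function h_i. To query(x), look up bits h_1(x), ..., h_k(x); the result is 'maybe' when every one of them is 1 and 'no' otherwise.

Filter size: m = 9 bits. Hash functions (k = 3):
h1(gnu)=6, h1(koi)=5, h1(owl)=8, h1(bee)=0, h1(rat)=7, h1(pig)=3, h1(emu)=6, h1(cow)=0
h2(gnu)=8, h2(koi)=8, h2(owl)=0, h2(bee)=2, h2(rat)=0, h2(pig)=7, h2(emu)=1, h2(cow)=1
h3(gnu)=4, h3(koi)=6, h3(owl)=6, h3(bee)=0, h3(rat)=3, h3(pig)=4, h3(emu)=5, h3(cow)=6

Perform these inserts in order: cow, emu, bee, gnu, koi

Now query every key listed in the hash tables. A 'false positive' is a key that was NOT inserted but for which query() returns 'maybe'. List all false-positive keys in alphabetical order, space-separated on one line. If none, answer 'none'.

Answer: owl

Derivation:
Start: bits=000000000
After insert 'cow': sets bits 0 1 6 -> bits=110000100
After insert 'emu': sets bits 1 5 6 -> bits=110001100
After insert 'bee': sets bits 0 2 -> bits=111001100
After insert 'gnu': sets bits 4 6 8 -> bits=111011101
After insert 'koi': sets bits 5 6 8 -> bits=111011101
Not inserted: owl pig rat — query each against bits=111011101:
query owl: checks bit0=1, bit6=1, bit8=1 (all 1) -> maybe => FALSE POSITIVE
query pig: checks bit3=0, bit4=1, bit7=0 (has a 0) -> no => not a false positive
query rat: checks bit0=1, bit3=0, bit7=0 (has a 0) -> no => not a false positive
False positives (alphabetical): owl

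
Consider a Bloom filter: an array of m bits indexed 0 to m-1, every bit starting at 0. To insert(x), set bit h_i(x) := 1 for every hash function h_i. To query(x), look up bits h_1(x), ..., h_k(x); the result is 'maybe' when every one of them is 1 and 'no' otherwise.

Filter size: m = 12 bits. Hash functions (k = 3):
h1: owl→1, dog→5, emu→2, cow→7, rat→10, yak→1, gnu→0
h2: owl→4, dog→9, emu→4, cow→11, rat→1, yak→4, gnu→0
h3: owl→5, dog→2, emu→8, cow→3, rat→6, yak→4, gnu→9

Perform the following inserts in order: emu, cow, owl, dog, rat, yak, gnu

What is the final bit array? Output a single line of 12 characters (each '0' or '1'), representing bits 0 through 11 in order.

Answer: 111111111111

Derivation:
Start: bits=000000000000
After insert 'emu': sets bits 2 4 8 -> bits=001010001000
After insert 'cow': sets bits 3 7 11 -> bits=001110011001
After insert 'owl': sets bits 1 4 5 -> bits=011111011001
After insert 'dog': sets bits 2 5 9 -> bits=011111011101
After insert 'rat': sets bits 1 6 10 -> bits=011111111111
After insert 'yak': sets bits 1 4 -> bits=011111111111
After insert 'gnu': sets bits 0 9 -> bits=111111111111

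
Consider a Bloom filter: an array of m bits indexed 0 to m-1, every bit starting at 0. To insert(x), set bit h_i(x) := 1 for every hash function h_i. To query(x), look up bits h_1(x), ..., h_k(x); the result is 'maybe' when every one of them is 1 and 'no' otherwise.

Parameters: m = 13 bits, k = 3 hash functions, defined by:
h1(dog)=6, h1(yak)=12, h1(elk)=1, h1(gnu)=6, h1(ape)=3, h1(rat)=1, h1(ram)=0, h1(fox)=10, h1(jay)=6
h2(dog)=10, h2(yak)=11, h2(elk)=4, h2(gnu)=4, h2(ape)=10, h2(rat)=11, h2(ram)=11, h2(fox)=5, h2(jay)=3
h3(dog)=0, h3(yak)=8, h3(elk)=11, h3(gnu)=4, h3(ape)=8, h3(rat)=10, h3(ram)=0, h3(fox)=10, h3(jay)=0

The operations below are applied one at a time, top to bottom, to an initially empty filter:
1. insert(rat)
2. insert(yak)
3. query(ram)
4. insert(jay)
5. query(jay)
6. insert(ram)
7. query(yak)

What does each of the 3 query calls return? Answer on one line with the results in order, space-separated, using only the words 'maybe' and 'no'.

Start: bits=0000000000000
Op 1: insert rat -> sets bits 1 10 11 -> bits=0100000000110
Op 2: insert yak -> sets bits 8 11 12 -> bits=0100000010111
Op 3: query ram -> checks bit0=0, bit11=1 (has a 0) -> no
Op 4: insert jay -> sets bits 0 3 6 -> bits=1101001010111
Op 5: query jay -> checks bit0=1, bit3=1, bit6=1 (all 1) -> maybe
Op 6: insert ram -> sets bits 0 11 -> bits=1101001010111
Op 7: query yak -> checks bit8=1, bit11=1, bit12=1 (all 1) -> maybe
Query results in order: no maybe maybe

Answer: no maybe maybe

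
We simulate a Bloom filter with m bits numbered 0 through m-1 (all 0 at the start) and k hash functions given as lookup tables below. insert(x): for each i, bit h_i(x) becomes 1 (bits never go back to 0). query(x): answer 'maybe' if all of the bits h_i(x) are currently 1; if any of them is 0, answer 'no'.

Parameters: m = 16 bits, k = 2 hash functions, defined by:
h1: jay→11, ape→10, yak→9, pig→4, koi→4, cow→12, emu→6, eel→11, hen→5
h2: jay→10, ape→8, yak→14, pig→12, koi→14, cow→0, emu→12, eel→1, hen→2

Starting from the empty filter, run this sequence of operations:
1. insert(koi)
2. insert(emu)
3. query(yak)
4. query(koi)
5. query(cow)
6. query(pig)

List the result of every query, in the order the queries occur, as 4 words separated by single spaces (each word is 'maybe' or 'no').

Start: bits=0000000000000000
Op 1: insert koi -> sets bits 4 14 -> bits=0000100000000010
Op 2: insert emu -> sets bits 6 12 -> bits=0000101000001010
Op 3: query yak -> checks bit9=0, bit14=1 (has a 0) -> no
Op 4: query koi -> checks bit4=1, bit14=1 (all 1) -> maybe
Op 5: query cow -> checks bit0=0, bit12=1 (has a 0) -> no
Op 6: query pig -> checks bit4=1, bit12=1 (all 1) -> maybe
Query results in order: no maybe no maybe

Answer: no maybe no maybe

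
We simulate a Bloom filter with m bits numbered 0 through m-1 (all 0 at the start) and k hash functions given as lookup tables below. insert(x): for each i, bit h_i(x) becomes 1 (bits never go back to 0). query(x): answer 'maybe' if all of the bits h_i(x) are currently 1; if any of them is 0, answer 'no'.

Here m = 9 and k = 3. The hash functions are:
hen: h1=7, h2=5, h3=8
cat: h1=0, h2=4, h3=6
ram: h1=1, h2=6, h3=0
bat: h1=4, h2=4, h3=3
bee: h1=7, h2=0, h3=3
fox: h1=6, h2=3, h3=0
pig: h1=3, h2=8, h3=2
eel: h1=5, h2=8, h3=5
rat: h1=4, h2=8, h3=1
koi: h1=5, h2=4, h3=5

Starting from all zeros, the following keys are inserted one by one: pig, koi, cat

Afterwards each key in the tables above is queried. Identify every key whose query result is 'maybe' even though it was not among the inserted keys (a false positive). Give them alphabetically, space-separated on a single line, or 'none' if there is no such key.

Answer: bat eel fox

Derivation:
Start: bits=000000000
After insert 'pig': sets bits 2 3 8 -> bits=001100001
After insert 'koi': sets bits 4 5 -> bits=001111001
After insert 'cat': sets bits 0 4 6 -> bits=101111101
Not inserted: bat bee eel fox hen ram rat — query each against bits=101111101:
query bat: checks bit3=1, bit4=1 (all 1) -> maybe => FALSE POSITIVE
query bee: checks bit0=1, bit3=1, bit7=0 (has a 0) -> no => not a false positive
query eel: checks bit5=1, bit8=1 (all 1) -> maybe => FALSE POSITIVE
query fox: checks bit0=1, bit3=1, bit6=1 (all 1) -> maybe => FALSE POSITIVE
query hen: checks bit5=1, bit7=0, bit8=1 (has a 0) -> no => not a false positive
query ram: checks bit0=1, bit1=0, bit6=1 (has a 0) -> no => not a false positive
query rat: checks bit1=0, bit4=1, bit8=1 (has a 0) -> no => not a false positive
False positives (alphabetical): bat eel fox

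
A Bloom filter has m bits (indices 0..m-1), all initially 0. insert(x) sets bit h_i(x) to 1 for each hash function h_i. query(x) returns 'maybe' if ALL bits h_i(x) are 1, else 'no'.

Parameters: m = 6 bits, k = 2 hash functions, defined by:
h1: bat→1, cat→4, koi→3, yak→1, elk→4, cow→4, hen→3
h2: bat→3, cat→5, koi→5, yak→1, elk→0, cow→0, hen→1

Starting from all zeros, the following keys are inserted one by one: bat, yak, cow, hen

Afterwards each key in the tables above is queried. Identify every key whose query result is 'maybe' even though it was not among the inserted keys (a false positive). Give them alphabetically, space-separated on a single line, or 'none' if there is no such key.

Answer: elk

Derivation:
Start: bits=000000
After insert 'bat': sets bits 1 3 -> bits=010100
After insert 'yak': sets bits 1 -> bits=010100
After insert 'cow': sets bits 0 4 -> bits=110110
After insert 'hen': sets bits 1 3 -> bits=110110
Not inserted: cat elk koi — query each against bits=110110:
query cat: checks bit4=1, bit5=0 (has a 0) -> no => not a false positive
query elk: checks bit0=1, bit4=1 (all 1) -> maybe => FALSE POSITIVE
query koi: checks bit3=1, bit5=0 (has a 0) -> no => not a false positive
False positives (alphabetical): elk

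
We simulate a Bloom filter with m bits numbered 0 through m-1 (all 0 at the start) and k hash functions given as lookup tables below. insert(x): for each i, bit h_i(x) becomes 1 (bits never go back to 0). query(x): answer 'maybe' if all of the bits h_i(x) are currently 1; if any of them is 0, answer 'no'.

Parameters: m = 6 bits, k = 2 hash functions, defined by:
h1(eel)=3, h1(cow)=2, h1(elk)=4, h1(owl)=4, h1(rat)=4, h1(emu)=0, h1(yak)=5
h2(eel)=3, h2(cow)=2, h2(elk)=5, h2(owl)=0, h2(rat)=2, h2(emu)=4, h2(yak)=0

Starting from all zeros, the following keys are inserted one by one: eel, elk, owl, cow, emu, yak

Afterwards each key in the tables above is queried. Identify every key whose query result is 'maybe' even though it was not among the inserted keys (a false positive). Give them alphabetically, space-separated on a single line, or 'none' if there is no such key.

Answer: rat

Derivation:
Start: bits=000000
After insert 'eel': sets bits 3 -> bits=000100
After insert 'elk': sets bits 4 5 -> bits=000111
After insert 'owl': sets bits 0 4 -> bits=100111
After insert 'cow': sets bits 2 -> bits=101111
After insert 'emu': sets bits 0 4 -> bits=101111
After insert 'yak': sets bits 0 5 -> bits=101111
Not inserted: rat — query each against bits=101111:
query rat: checks bit2=1, bit4=1 (all 1) -> maybe => FALSE POSITIVE
False positives (alphabetical): rat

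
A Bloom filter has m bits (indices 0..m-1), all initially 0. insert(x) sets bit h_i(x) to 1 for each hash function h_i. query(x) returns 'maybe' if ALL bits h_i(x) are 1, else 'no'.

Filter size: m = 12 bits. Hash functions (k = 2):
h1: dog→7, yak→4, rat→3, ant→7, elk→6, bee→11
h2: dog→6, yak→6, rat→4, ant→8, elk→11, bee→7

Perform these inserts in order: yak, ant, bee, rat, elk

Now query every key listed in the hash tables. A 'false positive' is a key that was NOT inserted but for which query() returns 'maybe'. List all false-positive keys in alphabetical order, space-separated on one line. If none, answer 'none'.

Answer: dog

Derivation:
Start: bits=000000000000
After insert 'yak': sets bits 4 6 -> bits=000010100000
After insert 'ant': sets bits 7 8 -> bits=000010111000
After insert 'bee': sets bits 7 11 -> bits=000010111001
After insert 'rat': sets bits 3 4 -> bits=000110111001
After insert 'elk': sets bits 6 11 -> bits=000110111001
Not inserted: dog — query each against bits=000110111001:
query dog: checks bit6=1, bit7=1 (all 1) -> maybe => FALSE POSITIVE
False positives (alphabetical): dog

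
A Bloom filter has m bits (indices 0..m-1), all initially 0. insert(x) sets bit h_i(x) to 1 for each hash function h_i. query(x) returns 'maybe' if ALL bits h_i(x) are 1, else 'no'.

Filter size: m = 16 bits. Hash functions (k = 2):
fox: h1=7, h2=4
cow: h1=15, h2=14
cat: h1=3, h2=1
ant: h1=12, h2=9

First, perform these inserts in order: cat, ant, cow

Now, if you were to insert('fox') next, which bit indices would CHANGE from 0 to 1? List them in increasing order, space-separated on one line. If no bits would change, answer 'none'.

Start: bits=0000000000000000
After insert 'cat': sets bits 1 3 -> bits=0101000000000000
After insert 'ant': sets bits 9 12 -> bits=0101000001001000
After insert 'cow': sets bits 14 15 -> bits=0101000001001011
insert 'fox' would touch bits 4 7; currently bit4=0, bit7=0
Bits that are 0 among those (would change 0->1): 4 7

Answer: 4 7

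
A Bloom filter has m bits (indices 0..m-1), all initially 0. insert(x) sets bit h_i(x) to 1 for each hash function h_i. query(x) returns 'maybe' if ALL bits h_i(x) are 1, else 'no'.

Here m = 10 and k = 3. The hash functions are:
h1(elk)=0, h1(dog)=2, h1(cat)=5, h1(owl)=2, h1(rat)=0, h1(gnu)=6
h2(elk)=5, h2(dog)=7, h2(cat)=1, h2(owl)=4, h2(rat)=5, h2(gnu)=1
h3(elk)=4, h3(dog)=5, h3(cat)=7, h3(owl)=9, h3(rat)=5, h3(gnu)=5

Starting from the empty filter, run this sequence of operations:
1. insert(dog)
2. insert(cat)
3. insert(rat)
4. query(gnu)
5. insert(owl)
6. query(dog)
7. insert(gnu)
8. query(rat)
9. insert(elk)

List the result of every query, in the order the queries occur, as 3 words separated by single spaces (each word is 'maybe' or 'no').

Start: bits=0000000000
Op 1: insert dog -> sets bits 2 5 7 -> bits=0010010100
Op 2: insert cat -> sets bits 1 5 7 -> bits=0110010100
Op 3: insert rat -> sets bits 0 5 -> bits=1110010100
Op 4: query gnu -> checks bit1=1, bit5=1, bit6=0 (has a 0) -> no
Op 5: insert owl -> sets bits 2 4 9 -> bits=1110110101
Op 6: query dog -> checks bit2=1, bit5=1, bit7=1 (all 1) -> maybe
Op 7: insert gnu -> sets bits 1 5 6 -> bits=1110111101
Op 8: query rat -> checks bit0=1, bit5=1 (all 1) -> maybe
Op 9: insert elk -> sets bits 0 4 5 -> bits=1110111101
Query results in order: no maybe maybe

Answer: no maybe maybe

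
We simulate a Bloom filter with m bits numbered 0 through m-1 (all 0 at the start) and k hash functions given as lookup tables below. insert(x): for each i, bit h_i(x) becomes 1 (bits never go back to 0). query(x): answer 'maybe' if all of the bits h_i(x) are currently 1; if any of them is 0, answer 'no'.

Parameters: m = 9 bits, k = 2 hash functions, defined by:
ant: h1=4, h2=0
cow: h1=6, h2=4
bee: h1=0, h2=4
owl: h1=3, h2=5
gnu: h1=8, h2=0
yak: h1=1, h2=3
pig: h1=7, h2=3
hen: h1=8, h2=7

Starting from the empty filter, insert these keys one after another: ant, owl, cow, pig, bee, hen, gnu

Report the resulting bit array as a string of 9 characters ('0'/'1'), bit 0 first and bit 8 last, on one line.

Start: bits=000000000
After insert 'ant': sets bits 0 4 -> bits=100010000
After insert 'owl': sets bits 3 5 -> bits=100111000
After insert 'cow': sets bits 4 6 -> bits=100111100
After insert 'pig': sets bits 3 7 -> bits=100111110
After insert 'bee': sets bits 0 4 -> bits=100111110
After insert 'hen': sets bits 7 8 -> bits=100111111
After insert 'gnu': sets bits 0 8 -> bits=100111111

Answer: 100111111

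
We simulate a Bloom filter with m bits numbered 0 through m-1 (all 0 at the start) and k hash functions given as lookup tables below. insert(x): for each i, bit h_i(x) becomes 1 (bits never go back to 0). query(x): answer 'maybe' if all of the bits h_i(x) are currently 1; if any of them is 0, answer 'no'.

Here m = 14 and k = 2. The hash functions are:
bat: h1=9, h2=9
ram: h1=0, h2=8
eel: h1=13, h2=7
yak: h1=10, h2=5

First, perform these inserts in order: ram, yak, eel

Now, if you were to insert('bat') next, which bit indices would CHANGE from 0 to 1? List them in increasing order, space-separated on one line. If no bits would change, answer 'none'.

Start: bits=00000000000000
After insert 'ram': sets bits 0 8 -> bits=10000000100000
After insert 'yak': sets bits 5 10 -> bits=10000100101000
After insert 'eel': sets bits 7 13 -> bits=10000101101001
insert 'bat' would touch bits 9; currently bit9=0
Bits that are 0 among those (would change 0->1): 9

Answer: 9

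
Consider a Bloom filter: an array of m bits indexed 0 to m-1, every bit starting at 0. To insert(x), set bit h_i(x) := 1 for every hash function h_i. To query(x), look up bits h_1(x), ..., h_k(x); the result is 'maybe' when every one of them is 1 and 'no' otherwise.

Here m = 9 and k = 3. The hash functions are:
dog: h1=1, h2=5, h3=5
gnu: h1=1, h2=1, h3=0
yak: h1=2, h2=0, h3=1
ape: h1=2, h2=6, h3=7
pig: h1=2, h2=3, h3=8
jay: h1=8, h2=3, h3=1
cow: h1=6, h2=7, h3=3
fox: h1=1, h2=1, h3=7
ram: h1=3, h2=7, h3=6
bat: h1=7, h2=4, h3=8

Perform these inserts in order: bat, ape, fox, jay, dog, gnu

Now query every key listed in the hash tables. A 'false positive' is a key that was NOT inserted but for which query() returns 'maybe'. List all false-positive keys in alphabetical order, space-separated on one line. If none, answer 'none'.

Answer: cow pig ram yak

Derivation:
Start: bits=000000000
After insert 'bat': sets bits 4 7 8 -> bits=000010011
After insert 'ape': sets bits 2 6 7 -> bits=001010111
After insert 'fox': sets bits 1 7 -> bits=011010111
After insert 'jay': sets bits 1 3 8 -> bits=011110111
After insert 'dog': sets bits 1 5 -> bits=011111111
After insert 'gnu': sets bits 0 1 -> bits=111111111
Not inserted: cow pig ram yak — query each against bits=111111111:
query cow: checks bit3=1, bit6=1, bit7=1 (all 1) -> maybe => FALSE POSITIVE
query pig: checks bit2=1, bit3=1, bit8=1 (all 1) -> maybe => FALSE POSITIVE
query ram: checks bit3=1, bit6=1, bit7=1 (all 1) -> maybe => FALSE POSITIVE
query yak: checks bit0=1, bit1=1, bit2=1 (all 1) -> maybe => FALSE POSITIVE
False positives (alphabetical): cow pig ram yak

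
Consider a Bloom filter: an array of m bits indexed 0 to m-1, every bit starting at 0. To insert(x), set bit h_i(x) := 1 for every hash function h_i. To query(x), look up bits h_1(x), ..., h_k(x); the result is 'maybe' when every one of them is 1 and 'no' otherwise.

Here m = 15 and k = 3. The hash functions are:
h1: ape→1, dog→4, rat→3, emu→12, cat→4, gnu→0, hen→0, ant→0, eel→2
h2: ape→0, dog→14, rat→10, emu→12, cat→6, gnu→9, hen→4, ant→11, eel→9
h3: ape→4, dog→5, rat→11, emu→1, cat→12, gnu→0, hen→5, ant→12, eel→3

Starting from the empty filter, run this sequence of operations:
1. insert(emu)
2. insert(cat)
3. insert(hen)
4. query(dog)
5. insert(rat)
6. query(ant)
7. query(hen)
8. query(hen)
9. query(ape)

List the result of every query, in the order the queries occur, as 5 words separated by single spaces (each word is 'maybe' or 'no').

Answer: no maybe maybe maybe maybe

Derivation:
Start: bits=000000000000000
Op 1: insert emu -> sets bits 1 12 -> bits=010000000000100
Op 2: insert cat -> sets bits 4 6 12 -> bits=010010100000100
Op 3: insert hen -> sets bits 0 4 5 -> bits=110011100000100
Op 4: query dog -> checks bit4=1, bit5=1, bit14=0 (has a 0) -> no
Op 5: insert rat -> sets bits 3 10 11 -> bits=110111100011100
Op 6: query ant -> checks bit0=1, bit11=1, bit12=1 (all 1) -> maybe
Op 7: query hen -> checks bit0=1, bit4=1, bit5=1 (all 1) -> maybe
Op 8: query hen -> checks bit0=1, bit4=1, bit5=1 (all 1) -> maybe
Op 9: query ape -> checks bit0=1, bit1=1, bit4=1 (all 1) -> maybe
Query results in order: no maybe maybe maybe maybe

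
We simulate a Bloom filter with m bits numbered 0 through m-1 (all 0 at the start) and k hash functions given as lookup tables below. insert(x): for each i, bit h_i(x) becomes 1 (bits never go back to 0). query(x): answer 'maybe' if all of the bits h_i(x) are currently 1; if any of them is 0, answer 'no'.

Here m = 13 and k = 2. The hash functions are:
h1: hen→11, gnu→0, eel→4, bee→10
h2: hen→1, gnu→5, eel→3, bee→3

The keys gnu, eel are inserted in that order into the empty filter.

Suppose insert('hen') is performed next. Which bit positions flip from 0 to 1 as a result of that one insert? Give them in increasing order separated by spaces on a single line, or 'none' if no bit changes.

Start: bits=0000000000000
After insert 'gnu': sets bits 0 5 -> bits=1000010000000
After insert 'eel': sets bits 3 4 -> bits=1001110000000
insert 'hen' would touch bits 1 11; currently bit1=0, bit11=0
Bits that are 0 among those (would change 0->1): 1 11

Answer: 1 11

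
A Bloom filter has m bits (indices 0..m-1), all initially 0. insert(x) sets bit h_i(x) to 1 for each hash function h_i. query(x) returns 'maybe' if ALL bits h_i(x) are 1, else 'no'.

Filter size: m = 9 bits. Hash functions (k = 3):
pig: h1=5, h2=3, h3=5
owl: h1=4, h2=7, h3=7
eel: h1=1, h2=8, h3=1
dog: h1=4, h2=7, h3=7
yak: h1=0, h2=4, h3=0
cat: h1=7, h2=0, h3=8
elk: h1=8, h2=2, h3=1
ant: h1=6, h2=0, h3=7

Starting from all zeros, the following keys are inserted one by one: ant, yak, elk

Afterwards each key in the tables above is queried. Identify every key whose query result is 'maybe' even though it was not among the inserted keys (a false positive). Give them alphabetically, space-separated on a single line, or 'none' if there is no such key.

Start: bits=000000000
After insert 'ant': sets bits 0 6 7 -> bits=100000110
After insert 'yak': sets bits 0 4 -> bits=100010110
After insert 'elk': sets bits 1 2 8 -> bits=111010111
Not inserted: cat dog eel owl pig — query each against bits=111010111:
query cat: checks bit0=1, bit7=1, bit8=1 (all 1) -> maybe => FALSE POSITIVE
query dog: checks bit4=1, bit7=1 (all 1) -> maybe => FALSE POSITIVE
query eel: checks bit1=1, bit8=1 (all 1) -> maybe => FALSE POSITIVE
query owl: checks bit4=1, bit7=1 (all 1) -> maybe => FALSE POSITIVE
query pig: checks bit3=0, bit5=0 (has a 0) -> no => not a false positive
False positives (alphabetical): cat dog eel owl

Answer: cat dog eel owl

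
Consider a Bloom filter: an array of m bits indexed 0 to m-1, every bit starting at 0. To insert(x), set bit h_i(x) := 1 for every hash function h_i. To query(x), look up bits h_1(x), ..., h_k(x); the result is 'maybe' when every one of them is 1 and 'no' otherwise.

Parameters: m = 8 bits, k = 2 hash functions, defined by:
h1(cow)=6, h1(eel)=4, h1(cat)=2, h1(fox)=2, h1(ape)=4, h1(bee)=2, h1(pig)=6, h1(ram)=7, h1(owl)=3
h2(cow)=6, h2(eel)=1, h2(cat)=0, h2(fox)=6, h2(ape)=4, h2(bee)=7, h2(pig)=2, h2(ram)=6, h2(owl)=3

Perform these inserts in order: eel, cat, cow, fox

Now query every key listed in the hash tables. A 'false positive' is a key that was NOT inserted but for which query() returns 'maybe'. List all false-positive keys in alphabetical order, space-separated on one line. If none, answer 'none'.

Start: bits=00000000
After insert 'eel': sets bits 1 4 -> bits=01001000
After insert 'cat': sets bits 0 2 -> bits=11101000
After insert 'cow': sets bits 6 -> bits=11101010
After insert 'fox': sets bits 2 6 -> bits=11101010
Not inserted: ape bee owl pig ram — query each against bits=11101010:
query ape: checks bit4=1 (all 1) -> maybe => FALSE POSITIVE
query bee: checks bit2=1, bit7=0 (has a 0) -> no => not a false positive
query owl: checks bit3=0 (has a 0) -> no => not a false positive
query pig: checks bit2=1, bit6=1 (all 1) -> maybe => FALSE POSITIVE
query ram: checks bit6=1, bit7=0 (has a 0) -> no => not a false positive
False positives (alphabetical): ape pig

Answer: ape pig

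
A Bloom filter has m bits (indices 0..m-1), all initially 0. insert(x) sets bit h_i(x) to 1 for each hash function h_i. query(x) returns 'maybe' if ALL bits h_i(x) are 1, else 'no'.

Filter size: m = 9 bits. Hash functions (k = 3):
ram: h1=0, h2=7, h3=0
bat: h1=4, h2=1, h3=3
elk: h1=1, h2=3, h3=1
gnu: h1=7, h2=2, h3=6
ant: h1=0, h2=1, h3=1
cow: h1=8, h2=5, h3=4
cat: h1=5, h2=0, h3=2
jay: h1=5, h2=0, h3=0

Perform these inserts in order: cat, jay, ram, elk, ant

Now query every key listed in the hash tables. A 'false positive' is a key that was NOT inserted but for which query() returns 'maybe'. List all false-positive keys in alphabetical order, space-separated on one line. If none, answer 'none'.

Start: bits=000000000
After insert 'cat': sets bits 0 2 5 -> bits=101001000
After insert 'jay': sets bits 0 5 -> bits=101001000
After insert 'ram': sets bits 0 7 -> bits=101001010
After insert 'elk': sets bits 1 3 -> bits=111101010
After insert 'ant': sets bits 0 1 -> bits=111101010
Not inserted: bat cow gnu — query each against bits=111101010:
query bat: checks bit1=1, bit3=1, bit4=0 (has a 0) -> no => not a false positive
query cow: checks bit4=0, bit5=1, bit8=0 (has a 0) -> no => not a false positive
query gnu: checks bit2=1, bit6=0, bit7=1 (has a 0) -> no => not a false positive
False positives (alphabetical): none

Answer: none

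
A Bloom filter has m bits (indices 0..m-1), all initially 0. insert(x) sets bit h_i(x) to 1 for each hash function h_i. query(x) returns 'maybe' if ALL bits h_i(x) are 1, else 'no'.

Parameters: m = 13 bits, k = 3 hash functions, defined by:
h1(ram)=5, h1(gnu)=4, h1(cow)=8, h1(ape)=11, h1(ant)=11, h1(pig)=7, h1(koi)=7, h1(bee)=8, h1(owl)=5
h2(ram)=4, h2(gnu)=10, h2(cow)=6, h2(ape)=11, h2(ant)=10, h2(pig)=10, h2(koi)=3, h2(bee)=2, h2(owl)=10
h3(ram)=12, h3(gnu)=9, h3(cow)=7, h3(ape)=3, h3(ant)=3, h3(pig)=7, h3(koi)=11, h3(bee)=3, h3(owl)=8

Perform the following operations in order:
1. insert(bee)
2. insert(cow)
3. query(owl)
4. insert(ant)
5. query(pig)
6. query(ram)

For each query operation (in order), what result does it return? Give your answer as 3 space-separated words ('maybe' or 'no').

Answer: no maybe no

Derivation:
Start: bits=0000000000000
Op 1: insert bee -> sets bits 2 3 8 -> bits=0011000010000
Op 2: insert cow -> sets bits 6 7 8 -> bits=0011001110000
Op 3: query owl -> checks bit5=0, bit8=1, bit10=0 (has a 0) -> no
Op 4: insert ant -> sets bits 3 10 11 -> bits=0011001110110
Op 5: query pig -> checks bit7=1, bit10=1 (all 1) -> maybe
Op 6: query ram -> checks bit4=0, bit5=0, bit12=0 (has a 0) -> no
Query results in order: no maybe no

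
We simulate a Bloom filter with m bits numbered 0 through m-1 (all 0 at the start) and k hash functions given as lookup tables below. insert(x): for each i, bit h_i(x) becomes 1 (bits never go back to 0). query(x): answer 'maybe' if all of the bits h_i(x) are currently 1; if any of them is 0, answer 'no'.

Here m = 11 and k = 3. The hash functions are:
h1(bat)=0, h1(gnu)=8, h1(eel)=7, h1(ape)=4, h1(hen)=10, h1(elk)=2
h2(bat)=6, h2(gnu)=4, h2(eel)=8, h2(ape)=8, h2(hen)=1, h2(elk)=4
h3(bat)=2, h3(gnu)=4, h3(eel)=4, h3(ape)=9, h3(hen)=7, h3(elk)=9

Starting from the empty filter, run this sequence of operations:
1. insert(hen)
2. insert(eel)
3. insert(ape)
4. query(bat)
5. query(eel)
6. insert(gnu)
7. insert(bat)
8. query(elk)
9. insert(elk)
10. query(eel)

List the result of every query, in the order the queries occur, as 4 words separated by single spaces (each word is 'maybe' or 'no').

Answer: no maybe maybe maybe

Derivation:
Start: bits=00000000000
Op 1: insert hen -> sets bits 1 7 10 -> bits=01000001001
Op 2: insert eel -> sets bits 4 7 8 -> bits=01001001101
Op 3: insert ape -> sets bits 4 8 9 -> bits=01001001111
Op 4: query bat -> checks bit0=0, bit2=0, bit6=0 (has a 0) -> no
Op 5: query eel -> checks bit4=1, bit7=1, bit8=1 (all 1) -> maybe
Op 6: insert gnu -> sets bits 4 8 -> bits=01001001111
Op 7: insert bat -> sets bits 0 2 6 -> bits=11101011111
Op 8: query elk -> checks bit2=1, bit4=1, bit9=1 (all 1) -> maybe
Op 9: insert elk -> sets bits 2 4 9 -> bits=11101011111
Op 10: query eel -> checks bit4=1, bit7=1, bit8=1 (all 1) -> maybe
Query results in order: no maybe maybe maybe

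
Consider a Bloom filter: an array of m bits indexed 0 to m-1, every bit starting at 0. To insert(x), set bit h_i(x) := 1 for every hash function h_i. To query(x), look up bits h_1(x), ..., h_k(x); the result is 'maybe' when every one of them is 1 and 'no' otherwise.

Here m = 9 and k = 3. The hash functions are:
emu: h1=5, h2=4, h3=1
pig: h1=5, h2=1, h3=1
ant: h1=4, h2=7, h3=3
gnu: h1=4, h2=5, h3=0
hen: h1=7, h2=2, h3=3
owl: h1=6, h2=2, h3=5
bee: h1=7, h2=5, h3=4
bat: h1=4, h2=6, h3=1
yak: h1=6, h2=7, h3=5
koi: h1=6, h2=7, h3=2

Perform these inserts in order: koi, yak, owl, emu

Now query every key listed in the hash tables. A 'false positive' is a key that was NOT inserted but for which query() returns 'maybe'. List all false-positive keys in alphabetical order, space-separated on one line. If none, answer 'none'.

Start: bits=000000000
After insert 'koi': sets bits 2 6 7 -> bits=001000110
After insert 'yak': sets bits 5 6 7 -> bits=001001110
After insert 'owl': sets bits 2 5 6 -> bits=001001110
After insert 'emu': sets bits 1 4 5 -> bits=011011110
Not inserted: ant bat bee gnu hen pig — query each against bits=011011110:
query ant: checks bit3=0, bit4=1, bit7=1 (has a 0) -> no => not a false positive
query bat: checks bit1=1, bit4=1, bit6=1 (all 1) -> maybe => FALSE POSITIVE
query bee: checks bit4=1, bit5=1, bit7=1 (all 1) -> maybe => FALSE POSITIVE
query gnu: checks bit0=0, bit4=1, bit5=1 (has a 0) -> no => not a false positive
query hen: checks bit2=1, bit3=0, bit7=1 (has a 0) -> no => not a false positive
query pig: checks bit1=1, bit5=1 (all 1) -> maybe => FALSE POSITIVE
False positives (alphabetical): bat bee pig

Answer: bat bee pig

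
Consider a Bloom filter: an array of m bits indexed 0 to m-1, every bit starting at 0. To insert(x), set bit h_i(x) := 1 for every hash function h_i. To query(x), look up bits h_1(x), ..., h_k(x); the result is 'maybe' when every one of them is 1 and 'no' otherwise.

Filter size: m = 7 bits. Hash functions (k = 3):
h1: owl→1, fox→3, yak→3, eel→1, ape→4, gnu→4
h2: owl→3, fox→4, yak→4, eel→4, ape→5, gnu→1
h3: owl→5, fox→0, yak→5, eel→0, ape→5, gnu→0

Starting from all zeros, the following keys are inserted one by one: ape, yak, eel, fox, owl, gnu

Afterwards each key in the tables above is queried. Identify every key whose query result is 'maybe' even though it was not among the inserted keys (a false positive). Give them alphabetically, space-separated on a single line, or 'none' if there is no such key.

Start: bits=0000000
After insert 'ape': sets bits 4 5 -> bits=0000110
After insert 'yak': sets bits 3 4 5 -> bits=0001110
After insert 'eel': sets bits 0 1 4 -> bits=1101110
After insert 'fox': sets bits 0 3 4 -> bits=1101110
After insert 'owl': sets bits 1 3 5 -> bits=1101110
After insert 'gnu': sets bits 0 1 4 -> bits=1101110
Not inserted: (none) — query each against bits=1101110:
False positives (alphabetical): none

Answer: none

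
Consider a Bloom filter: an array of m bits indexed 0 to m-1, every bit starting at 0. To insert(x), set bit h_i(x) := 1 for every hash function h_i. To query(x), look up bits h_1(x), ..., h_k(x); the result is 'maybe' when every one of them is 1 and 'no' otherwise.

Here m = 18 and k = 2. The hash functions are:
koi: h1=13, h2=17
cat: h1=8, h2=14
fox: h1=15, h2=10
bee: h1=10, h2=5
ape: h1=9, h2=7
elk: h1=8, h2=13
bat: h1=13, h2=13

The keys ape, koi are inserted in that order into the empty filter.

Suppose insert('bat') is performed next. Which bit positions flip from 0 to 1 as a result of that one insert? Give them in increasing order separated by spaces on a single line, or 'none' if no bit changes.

Start: bits=000000000000000000
After insert 'ape': sets bits 7 9 -> bits=000000010100000000
After insert 'koi': sets bits 13 17 -> bits=000000010100010001
insert 'bat' would touch bits 13; currently bit13=1
Bits that are 0 among those (would change 0->1): none

Answer: none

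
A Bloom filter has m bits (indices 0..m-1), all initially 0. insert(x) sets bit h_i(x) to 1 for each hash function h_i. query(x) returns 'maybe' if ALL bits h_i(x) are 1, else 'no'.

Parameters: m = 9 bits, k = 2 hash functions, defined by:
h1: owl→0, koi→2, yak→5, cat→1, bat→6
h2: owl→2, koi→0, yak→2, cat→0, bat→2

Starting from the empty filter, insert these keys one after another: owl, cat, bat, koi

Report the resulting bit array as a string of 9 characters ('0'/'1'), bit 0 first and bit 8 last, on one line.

Answer: 111000100

Derivation:
Start: bits=000000000
After insert 'owl': sets bits 0 2 -> bits=101000000
After insert 'cat': sets bits 0 1 -> bits=111000000
After insert 'bat': sets bits 2 6 -> bits=111000100
After insert 'koi': sets bits 0 2 -> bits=111000100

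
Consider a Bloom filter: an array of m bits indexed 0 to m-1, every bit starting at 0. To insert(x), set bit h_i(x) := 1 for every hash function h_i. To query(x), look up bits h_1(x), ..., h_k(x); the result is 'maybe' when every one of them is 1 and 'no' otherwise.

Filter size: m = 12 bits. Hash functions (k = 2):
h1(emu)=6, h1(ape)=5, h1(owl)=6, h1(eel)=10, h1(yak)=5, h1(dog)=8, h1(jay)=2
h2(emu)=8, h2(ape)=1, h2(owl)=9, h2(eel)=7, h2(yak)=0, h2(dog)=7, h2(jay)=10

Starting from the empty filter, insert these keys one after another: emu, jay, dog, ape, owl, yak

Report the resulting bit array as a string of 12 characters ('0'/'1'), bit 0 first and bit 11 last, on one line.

Start: bits=000000000000
After insert 'emu': sets bits 6 8 -> bits=000000101000
After insert 'jay': sets bits 2 10 -> bits=001000101010
After insert 'dog': sets bits 7 8 -> bits=001000111010
After insert 'ape': sets bits 1 5 -> bits=011001111010
After insert 'owl': sets bits 6 9 -> bits=011001111110
After insert 'yak': sets bits 0 5 -> bits=111001111110

Answer: 111001111110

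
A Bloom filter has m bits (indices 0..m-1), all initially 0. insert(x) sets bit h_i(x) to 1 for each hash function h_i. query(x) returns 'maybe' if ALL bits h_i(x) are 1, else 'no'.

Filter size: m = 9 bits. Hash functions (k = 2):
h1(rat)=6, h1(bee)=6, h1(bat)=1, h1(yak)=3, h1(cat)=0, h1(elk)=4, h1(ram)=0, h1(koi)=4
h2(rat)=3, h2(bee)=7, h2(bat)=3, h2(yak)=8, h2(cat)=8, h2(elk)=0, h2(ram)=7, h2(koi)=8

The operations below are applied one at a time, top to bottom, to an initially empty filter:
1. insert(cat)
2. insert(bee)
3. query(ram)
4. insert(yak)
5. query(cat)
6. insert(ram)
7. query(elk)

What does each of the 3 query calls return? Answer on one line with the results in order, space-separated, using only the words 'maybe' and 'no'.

Answer: maybe maybe no

Derivation:
Start: bits=000000000
Op 1: insert cat -> sets bits 0 8 -> bits=100000001
Op 2: insert bee -> sets bits 6 7 -> bits=100000111
Op 3: query ram -> checks bit0=1, bit7=1 (all 1) -> maybe
Op 4: insert yak -> sets bits 3 8 -> bits=100100111
Op 5: query cat -> checks bit0=1, bit8=1 (all 1) -> maybe
Op 6: insert ram -> sets bits 0 7 -> bits=100100111
Op 7: query elk -> checks bit0=1, bit4=0 (has a 0) -> no
Query results in order: maybe maybe no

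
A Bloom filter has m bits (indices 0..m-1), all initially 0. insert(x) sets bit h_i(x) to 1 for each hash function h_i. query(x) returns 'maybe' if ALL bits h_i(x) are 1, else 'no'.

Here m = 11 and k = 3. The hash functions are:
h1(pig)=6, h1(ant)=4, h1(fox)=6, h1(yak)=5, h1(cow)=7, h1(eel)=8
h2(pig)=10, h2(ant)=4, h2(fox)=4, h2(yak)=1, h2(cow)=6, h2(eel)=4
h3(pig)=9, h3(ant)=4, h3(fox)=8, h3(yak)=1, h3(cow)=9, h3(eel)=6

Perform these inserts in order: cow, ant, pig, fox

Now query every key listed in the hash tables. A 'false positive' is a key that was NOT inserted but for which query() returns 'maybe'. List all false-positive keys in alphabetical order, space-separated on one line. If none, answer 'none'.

Answer: eel

Derivation:
Start: bits=00000000000
After insert 'cow': sets bits 6 7 9 -> bits=00000011010
After insert 'ant': sets bits 4 -> bits=00001011010
After insert 'pig': sets bits 6 9 10 -> bits=00001011011
After insert 'fox': sets bits 4 6 8 -> bits=00001011111
Not inserted: eel yak — query each against bits=00001011111:
query eel: checks bit4=1, bit6=1, bit8=1 (all 1) -> maybe => FALSE POSITIVE
query yak: checks bit1=0, bit5=0 (has a 0) -> no => not a false positive
False positives (alphabetical): eel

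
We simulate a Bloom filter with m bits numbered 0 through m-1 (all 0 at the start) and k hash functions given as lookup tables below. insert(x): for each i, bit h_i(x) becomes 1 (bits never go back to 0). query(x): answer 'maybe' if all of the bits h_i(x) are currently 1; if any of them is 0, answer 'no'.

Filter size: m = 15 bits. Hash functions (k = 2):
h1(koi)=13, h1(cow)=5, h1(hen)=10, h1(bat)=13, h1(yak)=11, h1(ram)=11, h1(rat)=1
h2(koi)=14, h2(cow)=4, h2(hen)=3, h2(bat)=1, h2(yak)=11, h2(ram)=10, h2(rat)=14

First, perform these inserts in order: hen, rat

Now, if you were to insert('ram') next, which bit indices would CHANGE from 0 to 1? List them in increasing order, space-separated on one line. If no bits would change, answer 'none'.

Start: bits=000000000000000
After insert 'hen': sets bits 3 10 -> bits=000100000010000
After insert 'rat': sets bits 1 14 -> bits=010100000010001
insert 'ram' would touch bits 10 11; currently bit10=1, bit11=0
Bits that are 0 among those (would change 0->1): 11

Answer: 11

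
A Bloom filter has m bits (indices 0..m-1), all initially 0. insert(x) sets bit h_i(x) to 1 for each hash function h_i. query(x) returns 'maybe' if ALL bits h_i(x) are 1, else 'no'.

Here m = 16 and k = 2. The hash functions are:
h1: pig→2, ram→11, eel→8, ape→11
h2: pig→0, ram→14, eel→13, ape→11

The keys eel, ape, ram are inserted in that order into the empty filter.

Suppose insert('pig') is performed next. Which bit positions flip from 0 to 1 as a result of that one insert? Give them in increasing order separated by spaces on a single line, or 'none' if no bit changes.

Answer: 0 2

Derivation:
Start: bits=0000000000000000
After insert 'eel': sets bits 8 13 -> bits=0000000010000100
After insert 'ape': sets bits 11 -> bits=0000000010010100
After insert 'ram': sets bits 11 14 -> bits=0000000010010110
insert 'pig' would touch bits 0 2; currently bit0=0, bit2=0
Bits that are 0 among those (would change 0->1): 0 2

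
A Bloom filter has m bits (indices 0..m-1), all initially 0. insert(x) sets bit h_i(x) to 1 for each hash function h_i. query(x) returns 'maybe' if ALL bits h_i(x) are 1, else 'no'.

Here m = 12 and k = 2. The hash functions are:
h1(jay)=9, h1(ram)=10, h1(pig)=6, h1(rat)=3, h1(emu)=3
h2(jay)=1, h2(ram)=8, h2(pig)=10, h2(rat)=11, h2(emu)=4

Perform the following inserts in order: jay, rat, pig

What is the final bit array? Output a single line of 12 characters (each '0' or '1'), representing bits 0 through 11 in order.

Answer: 010100100111

Derivation:
Start: bits=000000000000
After insert 'jay': sets bits 1 9 -> bits=010000000100
After insert 'rat': sets bits 3 11 -> bits=010100000101
After insert 'pig': sets bits 6 10 -> bits=010100100111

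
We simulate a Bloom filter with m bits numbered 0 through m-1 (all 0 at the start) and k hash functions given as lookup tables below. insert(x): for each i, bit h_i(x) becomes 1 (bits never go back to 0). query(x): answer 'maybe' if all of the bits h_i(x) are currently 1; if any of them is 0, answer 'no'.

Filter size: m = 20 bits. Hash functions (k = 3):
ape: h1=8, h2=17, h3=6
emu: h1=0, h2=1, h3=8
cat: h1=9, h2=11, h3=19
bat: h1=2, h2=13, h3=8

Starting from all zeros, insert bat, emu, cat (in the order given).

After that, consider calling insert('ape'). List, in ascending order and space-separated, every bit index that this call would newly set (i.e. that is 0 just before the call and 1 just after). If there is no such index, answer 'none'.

Answer: 6 17

Derivation:
Start: bits=00000000000000000000
After insert 'bat': sets bits 2 8 13 -> bits=00100000100001000000
After insert 'emu': sets bits 0 1 8 -> bits=11100000100001000000
After insert 'cat': sets bits 9 11 19 -> bits=11100000110101000001
insert 'ape' would touch bits 6 8 17; currently bit6=0, bit8=1, bit17=0
Bits that are 0 among those (would change 0->1): 6 17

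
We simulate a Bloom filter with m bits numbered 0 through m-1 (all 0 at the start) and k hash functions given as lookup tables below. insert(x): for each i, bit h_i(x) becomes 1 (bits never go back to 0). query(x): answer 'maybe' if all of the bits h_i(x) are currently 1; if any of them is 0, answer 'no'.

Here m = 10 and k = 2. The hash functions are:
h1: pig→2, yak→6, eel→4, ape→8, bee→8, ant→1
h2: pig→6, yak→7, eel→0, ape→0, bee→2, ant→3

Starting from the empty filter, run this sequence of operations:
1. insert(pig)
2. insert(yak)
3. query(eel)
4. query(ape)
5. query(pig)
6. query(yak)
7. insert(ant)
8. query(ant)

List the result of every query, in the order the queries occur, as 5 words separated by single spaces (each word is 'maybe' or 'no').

Answer: no no maybe maybe maybe

Derivation:
Start: bits=0000000000
Op 1: insert pig -> sets bits 2 6 -> bits=0010001000
Op 2: insert yak -> sets bits 6 7 -> bits=0010001100
Op 3: query eel -> checks bit0=0, bit4=0 (has a 0) -> no
Op 4: query ape -> checks bit0=0, bit8=0 (has a 0) -> no
Op 5: query pig -> checks bit2=1, bit6=1 (all 1) -> maybe
Op 6: query yak -> checks bit6=1, bit7=1 (all 1) -> maybe
Op 7: insert ant -> sets bits 1 3 -> bits=0111001100
Op 8: query ant -> checks bit1=1, bit3=1 (all 1) -> maybe
Query results in order: no no maybe maybe maybe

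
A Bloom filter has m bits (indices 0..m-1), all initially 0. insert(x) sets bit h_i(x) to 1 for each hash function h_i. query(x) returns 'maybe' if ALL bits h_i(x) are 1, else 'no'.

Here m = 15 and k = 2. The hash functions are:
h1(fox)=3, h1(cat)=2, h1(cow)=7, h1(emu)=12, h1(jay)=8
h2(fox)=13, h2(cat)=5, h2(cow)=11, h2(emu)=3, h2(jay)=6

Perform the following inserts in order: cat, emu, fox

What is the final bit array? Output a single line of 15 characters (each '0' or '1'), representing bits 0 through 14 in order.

Answer: 001101000000110

Derivation:
Start: bits=000000000000000
After insert 'cat': sets bits 2 5 -> bits=001001000000000
After insert 'emu': sets bits 3 12 -> bits=001101000000100
After insert 'fox': sets bits 3 13 -> bits=001101000000110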